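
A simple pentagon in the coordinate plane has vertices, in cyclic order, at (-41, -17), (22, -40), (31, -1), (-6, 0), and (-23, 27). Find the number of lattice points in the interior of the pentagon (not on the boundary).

Using the shoelace formula, 2A = |((-41)·(-40) − 22·(-17)) + (22·(-1) − 31·(-40)) + (31·0 − (-6)·(-1)) + ((-6)·27 − (-23)·0) + ((-23)·(-17) − (-41)·27)| = 4562, so the area is 2281.
Summing gcd(|Δx|,|Δy|) over the edges gives the boundary count: gcd(63,23) + gcd(9,39) + gcd(37,1) + gcd(17,27) + gcd(18,44) = 1+3+1+1+2 = 8.
By Pick's theorem A = I + B/2 − 1, so I = 2281 − 8/2 + 1 = 2278.

2278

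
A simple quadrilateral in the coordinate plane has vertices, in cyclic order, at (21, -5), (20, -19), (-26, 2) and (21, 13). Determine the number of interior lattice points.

The shoelace formula gives twice the area as |(21·(-19) − 20·(-5)) + (20·2 − (-26)·(-19)) + ((-26)·13 − 21·2) + (21·(-5) − 21·13)| = 1511, so the area is 1511/2.
Along each edge there are gcd(|Δx|,|Δy|)+1 lattice points, so counting each shared vertex once the boundary has gcd(1,14) + gcd(46,21) + gcd(47,11) + gcd(0,18) = 1+1+1+18 = 21.
Pick's theorem gives I = A − B/2 + 1 = 1511/2 − 21/2 + 1 = 746.

746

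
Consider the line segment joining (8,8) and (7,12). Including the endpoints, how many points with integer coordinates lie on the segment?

The number of lattice points on a segment between lattice points is gcd(|Δx|,|Δy|) + 1 = gcd(1,4) + 1 = 1 + 1 = 2.

2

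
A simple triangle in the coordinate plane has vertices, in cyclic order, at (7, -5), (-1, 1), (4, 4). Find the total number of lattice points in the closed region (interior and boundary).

31

Using the shoelace formula, 2A = |[7·1 − (-1)·(-5)] + [(-1)·4 − 4·1] + [4·(-5) − 7·4]| = 54, so the area is 27.
The number of boundary lattice points is Σ gcd(|Δx|,|Δy|) = gcd(8,6) + gcd(5,3) + gcd(3,9) = 2+1+3 = 6.
Pick's theorem gives I = A − B/2 + 1 = 27 − 6/2 + 1 = 25, so the closed region contains I + B = 25 + 6 = 31 lattice points.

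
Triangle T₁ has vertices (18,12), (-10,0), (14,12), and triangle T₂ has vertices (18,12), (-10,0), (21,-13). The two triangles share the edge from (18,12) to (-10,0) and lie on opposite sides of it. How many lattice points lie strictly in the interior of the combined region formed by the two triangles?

384

The union is the simple quadrilateral with vertices (18,12), (14,12), (-10,0), (21,-13) in order.
The shoelace formula gives twice the area as |(18·12 − 14·12) + (14·0 − (-10)·12) + ((-10)·(-13) − 21·0) + (21·12 − 18·(-13))| = 784, so the area is 392.
Summing gcd(|Δx|,|Δy|) over the edges gives the boundary count: gcd(4,0) + gcd(24,12) + gcd(31,13) + gcd(3,25) = 4+12+1+1 = 18.
By Pick's theorem I = A − B/2 + 1 = 392 − 18/2 + 1 = 384.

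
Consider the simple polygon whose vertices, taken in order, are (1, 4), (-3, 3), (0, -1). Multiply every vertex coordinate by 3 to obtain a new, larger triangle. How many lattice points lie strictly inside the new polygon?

The shoelace formula gives twice the area as |[1·3 − (-3)·4] + [(-3)·(-1) − 0·3] + [0·4 − 1·(-1)]| = 19, so the area is 19/2.
Summing gcd(|Δx|,|Δy|) over the edges gives the boundary count: gcd(4,1) + gcd(3,4) + gcd(1,5) = 1+1+1 = 3.
Scaling by 3 multiplies the area by 3² = 9 (so the new area is 171/2) and multiplies the boundary lattice-point count by 3, giving 9.
By Pick's theorem, the interior count of the dilated polygon is 171/2 − 9/2 + 1 = 82.

82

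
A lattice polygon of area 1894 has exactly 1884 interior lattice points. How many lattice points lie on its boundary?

Pick's theorem gives A = I + B/2 − 1, so B = 2(A − I + 1) = 2(1894 − 1884 + 1) = 22.

22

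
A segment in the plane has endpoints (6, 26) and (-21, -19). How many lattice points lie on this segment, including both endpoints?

10

The number of lattice points on a segment between lattice points is gcd(|Δx|,|Δy|) + 1 = gcd(27,45) + 1 = 9 + 1 = 10.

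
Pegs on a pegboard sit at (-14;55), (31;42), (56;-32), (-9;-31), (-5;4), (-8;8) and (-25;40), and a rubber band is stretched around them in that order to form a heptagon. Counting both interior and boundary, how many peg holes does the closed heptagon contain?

4402

The shoelace formula gives twice the area as |((-14)·42 − 31·55) + (31·(-32) − 56·42) + (56·(-31) − (-9)·(-32)) + ((-9)·4 − (-5)·(-31)) + ((-5)·8 − (-8)·4) + ((-8)·40 − (-25)·8) + ((-25)·55 − (-14)·40)| = 8795, so the area is 8795/2.
Along each edge there are gcd(|Δx|,|Δy|)+1 lattice points, so counting each shared vertex once the boundary has gcd(45,13) + gcd(25,74) + gcd(65,1) + gcd(4,35) + gcd(3,4) + gcd(17,32) + gcd(11,15) = 1+1+1+1+1+1+1 = 7.
Pick's theorem gives I = A − B/2 + 1 = 8795/2 − 7/2 + 1 = 4395, so the closed region contains I + B = 4395 + 7 = 4402 lattice points.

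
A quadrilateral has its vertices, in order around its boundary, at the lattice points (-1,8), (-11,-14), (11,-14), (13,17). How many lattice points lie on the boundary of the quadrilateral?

26

Along each edge there are gcd(|Δx|,|Δy|)+1 lattice points, so counting each shared vertex once the boundary has gcd(10,22) + gcd(22,0) + gcd(2,31) + gcd(14,9) = 2+22+1+1 = 26.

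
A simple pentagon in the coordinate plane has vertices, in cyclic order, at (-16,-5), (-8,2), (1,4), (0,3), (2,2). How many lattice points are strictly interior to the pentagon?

42

The shoelace formula gives twice the area as |((-16)·2 − (-8)·(-5)) + ((-8)·4 − 1·2) + (1·3 − 0·4) + (0·2 − 2·3) + (2·(-5) − (-16)·2)| = 87, so the area is 43.5.
Summing gcd(|Δx|,|Δy|) over the edges gives the boundary count: gcd(8,7) + gcd(9,2) + gcd(1,1) + gcd(2,1) + gcd(18,7) = 1+1+1+1+1 = 5.
By Pick's theorem A = I + B/2 − 1, so I = 43.5 − 5/2 + 1 = 42.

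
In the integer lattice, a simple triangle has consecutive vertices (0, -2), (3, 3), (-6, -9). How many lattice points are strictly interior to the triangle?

By the shoelace formula, twice the signed area is |[0·3 − 3·(-2)] + [3·(-9) − (-6)·3] + [(-6)·(-2) − 0·(-9)]| = 9, so the area is 9/2.
The number of boundary lattice points is Σ gcd(|Δx|,|Δy|) = gcd(3,5) + gcd(9,12) + gcd(6,7) = 1+3+1 = 5.
By Pick's theorem A = I + B/2 − 1, so I = 9/2 − 5/2 + 1 = 3.

3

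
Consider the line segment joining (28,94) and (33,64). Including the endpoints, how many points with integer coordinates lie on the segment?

6

The number of lattice points on a segment between lattice points is gcd(|Δx|,|Δy|) + 1 = gcd(5,30) + 1 = 5 + 1 = 6.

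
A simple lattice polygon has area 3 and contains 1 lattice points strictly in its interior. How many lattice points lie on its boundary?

6

Pick's theorem gives A = I + B/2 − 1, so B = 2(A − I + 1) = 2(3 − 1 + 1) = 6.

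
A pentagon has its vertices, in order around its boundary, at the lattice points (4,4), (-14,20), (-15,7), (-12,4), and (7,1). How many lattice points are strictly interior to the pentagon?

169

The shoelace formula gives twice the area as |[4·20 − (-14)·4] + [(-14)·7 − (-15)·20] + [(-15)·4 − (-12)·7] + [(-12)·1 − 7·4] + [7·4 − 4·1]| = 346, so the area is 173.
Summing gcd(|Δx|,|Δy|) over the edges gives the boundary count: gcd(18,16) + gcd(1,13) + gcd(3,3) + gcd(19,3) + gcd(3,3) = 2+1+3+1+3 = 10.
Pick's theorem gives I = A − B/2 + 1 = 173 − 10/2 + 1 = 169.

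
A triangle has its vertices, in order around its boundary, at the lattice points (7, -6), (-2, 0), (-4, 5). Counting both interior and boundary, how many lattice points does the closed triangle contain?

By the shoelace formula, twice the signed area is |[7·0 − (-2)·(-6)] + [(-2)·5 − (-4)·0] + [(-4)·(-6) − 7·5]| = 33, so the area is 33/2.
Along each edge there are gcd(|Δx|,|Δy|)+1 lattice points, so counting each shared vertex once the boundary has gcd(9,6) + gcd(2,5) + gcd(11,11) = 3+1+11 = 15.
Pick's theorem gives I = A − B/2 + 1 = 33/2 − 15/2 + 1 = 10, so the closed region contains I + B = 10 + 15 = 25 lattice points.

25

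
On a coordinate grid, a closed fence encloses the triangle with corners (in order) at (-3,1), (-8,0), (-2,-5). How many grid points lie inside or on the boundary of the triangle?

The shoelace formula gives twice the area as |[(-3)·0 − (-8)·1] + [(-8)·(-5) − (-2)·0] + [(-2)·1 − (-3)·(-5)]| = 31, so the area is 31/2.
The number of boundary lattice points is Σ gcd(|Δx|,|Δy|) = gcd(5,1) + gcd(6,5) + gcd(1,6) = 1+1+1 = 3.
Pick's theorem gives I = A − B/2 + 1 = 31/2 − 3/2 + 1 = 15, so the closed region contains I + B = 15 + 3 = 18 lattice points.

18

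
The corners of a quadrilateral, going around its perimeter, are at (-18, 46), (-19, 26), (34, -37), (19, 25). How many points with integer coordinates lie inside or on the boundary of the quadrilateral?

1554

Using the shoelace formula, 2A = |((-18)·26 − (-19)·46) + ((-19)·(-37) − 34·26) + (34·25 − 19·(-37)) + (19·46 − (-18)·25)| = 3102, so the area is 1551.
Summing gcd(|Δx|,|Δy|) over the edges gives the boundary count: gcd(1,20) + gcd(53,63) + gcd(15,62) + gcd(37,21) = 1+1+1+1 = 4.
Pick's theorem gives I = A − B/2 + 1 = 1551 − 4/2 + 1 = 1550, so the closed region contains I + B = 1550 + 4 = 1554 lattice points.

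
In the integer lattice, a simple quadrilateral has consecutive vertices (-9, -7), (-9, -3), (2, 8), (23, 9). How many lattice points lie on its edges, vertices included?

32

Summing gcd(|Δx|,|Δy|) over the edges gives the boundary count: gcd(0,4) + gcd(11,11) + gcd(21,1) + gcd(32,16) = 4+11+1+16 = 32.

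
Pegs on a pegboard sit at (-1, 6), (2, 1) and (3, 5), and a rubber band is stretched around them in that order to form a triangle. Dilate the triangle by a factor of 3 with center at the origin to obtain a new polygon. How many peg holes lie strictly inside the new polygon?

73

The shoelace formula gives twice the area as |((-1)·1 − 2·6) + (2·5 − 3·1) + (3·6 − (-1)·5)| = 17, so the area is 17/2.
Summing gcd(|Δx|,|Δy|) over the edges gives the boundary count: gcd(3,5) + gcd(1,4) + gcd(4,1) = 1+1+1 = 3.
Scaling by 3 multiplies the area by 3² = 9 (so the new area is 76.5) and multiplies the boundary lattice-point count by 3, giving 9.
By Pick's theorem, the interior count of the dilated polygon is 76.5 − 9/2 + 1 = 73.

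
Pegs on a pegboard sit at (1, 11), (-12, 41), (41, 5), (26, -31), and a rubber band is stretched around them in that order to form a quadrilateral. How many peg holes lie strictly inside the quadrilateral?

1324

The shoelace formula gives twice the area as |(1·41 − (-12)·11) + ((-12)·5 − 41·41) + (41·(-31) − 26·5) + (26·11 − 1·(-31))| = 2652, so the area is 1326.
Summing gcd(|Δx|,|Δy|) over the edges gives the boundary count: gcd(13,30) + gcd(53,36) + gcd(15,36) + gcd(25,42) = 1+1+3+1 = 6.
By Pick's theorem A = I + B/2 − 1, so I = 1326 − 6/2 + 1 = 1324.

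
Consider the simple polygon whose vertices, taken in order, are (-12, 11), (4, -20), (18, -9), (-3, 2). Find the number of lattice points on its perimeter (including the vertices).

12

The number of boundary lattice points is Σ gcd(|Δx|,|Δy|) = gcd(16,31) + gcd(14,11) + gcd(21,11) + gcd(9,9) = 1+1+1+9 = 12.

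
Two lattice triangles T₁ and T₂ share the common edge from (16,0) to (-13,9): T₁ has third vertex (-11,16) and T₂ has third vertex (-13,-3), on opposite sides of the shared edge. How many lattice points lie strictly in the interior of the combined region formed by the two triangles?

The union is the simple quadrilateral with vertices (16,0), (-11,16), (-13,9), (-13,-3) in order.
Using the shoelace formula, 2A = |[16·16 − (-11)·0] + [(-11)·9 − (-13)·16] + [(-13)·(-3) − (-13)·9] + [(-13)·0 − 16·(-3)]| = 569, so the area is 284.5.
The number of boundary lattice points is Σ gcd(|Δx|,|Δy|) = gcd(27,16) + gcd(2,7) + gcd(0,12) + gcd(29,3) = 1+1+12+1 = 15.
By Pick's theorem I = A − B/2 + 1 = 284.5 − 15/2 + 1 = 278.

278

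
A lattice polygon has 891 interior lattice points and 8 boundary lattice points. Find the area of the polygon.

894

Pick's theorem states A = I + B/2 − 1, so A = 891 + 8/2 − 1 = 894.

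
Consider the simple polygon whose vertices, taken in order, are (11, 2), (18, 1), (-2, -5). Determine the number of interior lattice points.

The shoelace formula gives twice the area as |[11·1 − 18·2] + [18·(-5) − (-2)·1] + [(-2)·2 − 11·(-5)]| = 62, so the area is 31.
Along each edge there are gcd(|Δx|,|Δy|)+1 lattice points, so counting each shared vertex once the boundary has gcd(7,1) + gcd(20,6) + gcd(13,7) = 1+2+1 = 4.
Pick's theorem gives I = A − B/2 + 1 = 31 − 4/2 + 1 = 30.

30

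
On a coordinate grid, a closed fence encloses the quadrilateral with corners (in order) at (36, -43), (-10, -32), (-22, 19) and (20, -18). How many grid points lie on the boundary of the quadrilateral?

The number of boundary lattice points is Σ gcd(|Δx|,|Δy|) = gcd(46,11) + gcd(12,51) + gcd(42,37) + gcd(16,25) = 1+3+1+1 = 6.

6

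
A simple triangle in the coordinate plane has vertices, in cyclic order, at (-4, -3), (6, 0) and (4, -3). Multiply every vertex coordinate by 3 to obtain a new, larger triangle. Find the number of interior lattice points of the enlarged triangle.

Using the shoelace formula, 2A = |((-4)·0 − 6·(-3)) + (6·(-3) − 4·0) + (4·(-3) − (-4)·(-3))| = 24, so the area is 12.
The number of boundary lattice points is Σ gcd(|Δx|,|Δy|) = gcd(10,3) + gcd(2,3) + gcd(8,0) = 1+1+8 = 10.
Scaling by 3 multiplies the area by 3² = 9 (so the new area is 108) and multiplies the boundary lattice-point count by 3, giving 30.
By Pick's theorem, the interior count of the dilated polygon is 108 − 30/2 + 1 = 94.

94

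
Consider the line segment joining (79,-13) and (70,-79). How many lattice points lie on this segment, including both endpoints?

4

The number of lattice points on a segment between lattice points is gcd(|Δx|,|Δy|) + 1 = gcd(9,66) + 1 = 3 + 1 = 4.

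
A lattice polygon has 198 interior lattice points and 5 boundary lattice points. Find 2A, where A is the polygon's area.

Pick's theorem states A = I + B/2 − 1, so A = 198 + 5/2 − 1 = 399/2.
Hence 2A = 399.

399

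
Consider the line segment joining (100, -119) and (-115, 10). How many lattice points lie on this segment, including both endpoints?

The number of lattice points on a segment between lattice points is gcd(|Δx|,|Δy|) + 1 = gcd(215,129) + 1 = 43 + 1 = 44.

44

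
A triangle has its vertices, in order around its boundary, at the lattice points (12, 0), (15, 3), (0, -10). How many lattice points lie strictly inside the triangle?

1

The shoelace formula gives twice the area as |[12·3 − 15·0] + [15·(-10) − 0·3] + [0·0 − 12·(-10)]| = 6, so the area is 3.
Along each edge there are gcd(|Δx|,|Δy|)+1 lattice points, so counting each shared vertex once the boundary has gcd(3,3) + gcd(15,13) + gcd(12,10) = 3+1+2 = 6.
By Pick's theorem A = I + B/2 − 1, so I = 3 − 6/2 + 1 = 1.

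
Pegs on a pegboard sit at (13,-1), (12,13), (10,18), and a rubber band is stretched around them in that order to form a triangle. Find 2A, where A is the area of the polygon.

23

By the shoelace formula, twice the signed area is |(13·13 − 12·(-1)) + (12·18 − 10·13) + (10·(-1) − 13·18)| = 23, so the area is 23/2.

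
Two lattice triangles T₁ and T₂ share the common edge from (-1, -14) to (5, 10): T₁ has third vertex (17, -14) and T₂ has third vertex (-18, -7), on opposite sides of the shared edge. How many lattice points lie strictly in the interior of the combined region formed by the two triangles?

The union is the simple quadrilateral with vertices (-1, -14), (17, -14), (5, 10), (-18, -7) in order.
By the shoelace formula, twice the signed area is |((-1)·(-14) − 17·(-14)) + (17·10 − 5·(-14)) + (5·(-7) − (-18)·10) + ((-18)·(-14) − (-1)·(-7))| = 882, so the area is 441.
Along each edge there are gcd(|Δx|,|Δy|)+1 lattice points, so counting each shared vertex once the boundary has gcd(18,0) + gcd(12,24) + gcd(23,17) + gcd(17,7) = 18+12+1+1 = 32.
By Pick's theorem I = A − B/2 + 1 = 441 − 32/2 + 1 = 426.

426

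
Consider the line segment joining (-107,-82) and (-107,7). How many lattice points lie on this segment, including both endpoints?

90

The number of lattice points on a segment between lattice points is gcd(|Δx|,|Δy|) + 1 = gcd(0,89) + 1 = 89 + 1 = 90.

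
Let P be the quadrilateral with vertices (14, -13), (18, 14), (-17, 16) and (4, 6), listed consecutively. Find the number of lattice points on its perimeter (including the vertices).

Summing gcd(|Δx|,|Δy|) over the edges gives the boundary count: gcd(4,27) + gcd(35,2) + gcd(21,10) + gcd(10,19) = 1+1+1+1 = 4.

4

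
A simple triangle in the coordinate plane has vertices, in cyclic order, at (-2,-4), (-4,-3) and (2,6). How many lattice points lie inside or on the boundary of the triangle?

The shoelace formula gives twice the area as |((-2)·(-3) − (-4)·(-4)) + ((-4)·6 − 2·(-3)) + (2·(-4) − (-2)·6)| = 24, so the area is 12.
Summing gcd(|Δx|,|Δy|) over the edges gives the boundary count: gcd(2,1) + gcd(6,9) + gcd(4,10) = 1+3+2 = 6.
Pick's theorem gives I = A − B/2 + 1 = 12 − 6/2 + 1 = 10, so the closed region contains I + B = 10 + 6 = 16 lattice points.

16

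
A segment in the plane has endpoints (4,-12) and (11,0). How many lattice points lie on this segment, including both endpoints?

The number of lattice points on a segment between lattice points is gcd(|Δx|,|Δy|) + 1 = gcd(7,12) + 1 = 1 + 1 = 2.

2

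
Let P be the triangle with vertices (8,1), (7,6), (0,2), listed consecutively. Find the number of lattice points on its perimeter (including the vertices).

Along each edge there are gcd(|Δx|,|Δy|)+1 lattice points, so counting each shared vertex once the boundary has gcd(1,5) + gcd(7,4) + gcd(8,1) = 1+1+1 = 3.

3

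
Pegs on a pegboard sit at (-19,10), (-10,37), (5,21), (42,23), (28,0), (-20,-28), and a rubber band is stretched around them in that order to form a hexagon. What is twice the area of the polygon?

By the shoelace formula, twice the signed area is |[(-19)·37 − (-10)·10] + [(-10)·21 − 5·37] + [5·23 − 42·21] + [42·0 − 28·23] + [28·(-28) − (-20)·0] + [(-20)·10 − (-19)·(-28)]| = 3925, so the area is 3925/2.

3925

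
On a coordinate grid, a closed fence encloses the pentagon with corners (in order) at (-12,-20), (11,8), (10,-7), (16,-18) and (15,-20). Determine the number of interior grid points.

331

Using the shoelace formula, 2A = |((-12)·8 − 11·(-20)) + (11·(-7) − 10·8) + (10·(-18) − 16·(-7)) + (16·(-20) − 15·(-18)) + (15·(-20) − (-12)·(-20))| = 691, so the area is 691/2.
The number of boundary lattice points is Σ gcd(|Δx|,|Δy|) = gcd(23,28) + gcd(1,15) + gcd(6,11) + gcd(1,2) + gcd(27,0) = 1+1+1+1+27 = 31.
By Pick's theorem A = I + B/2 − 1, so I = 691/2 − 31/2 + 1 = 331.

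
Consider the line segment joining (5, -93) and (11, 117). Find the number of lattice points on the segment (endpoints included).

The number of lattice points on a segment between lattice points is gcd(|Δx|,|Δy|) + 1 = gcd(6,210) + 1 = 6 + 1 = 7.

7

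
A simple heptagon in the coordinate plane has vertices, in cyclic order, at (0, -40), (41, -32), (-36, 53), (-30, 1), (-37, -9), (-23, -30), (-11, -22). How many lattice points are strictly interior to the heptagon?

By the shoelace formula, twice the signed area is |[0·(-32) − 41·(-40)] + [41·53 − (-36)·(-32)] + [(-36)·1 − (-30)·53] + [(-30)·(-9) − (-37)·1] + [(-37)·(-30) − (-23)·(-9)] + [(-23)·(-22) − (-11)·(-30)] + [(-11)·(-40) − 0·(-22)]| = 6041, so the area is 3020.5.
Along each edge there are gcd(|Δx|,|Δy|)+1 lattice points, so counting each shared vertex once the boundary has gcd(41,8) + gcd(77,85) + gcd(6,52) + gcd(7,10) + gcd(14,21) + gcd(12,8) + gcd(11,18) = 1+1+2+1+7+4+1 = 17.
Pick's theorem gives I = A − B/2 + 1 = 3020.5 − 17/2 + 1 = 3013.

3013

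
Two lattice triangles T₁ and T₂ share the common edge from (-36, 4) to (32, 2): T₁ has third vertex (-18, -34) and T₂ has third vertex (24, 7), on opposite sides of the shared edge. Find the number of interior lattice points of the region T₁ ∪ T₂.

1433

The union is the simple quadrilateral with vertices (-36, 4), (-18, -34), (32, 2), (24, 7) in order.
By the shoelace formula, twice the signed area is |((-36)·(-34) − (-18)·4) + ((-18)·2 − 32·(-34)) + (32·7 − 24·2) + (24·4 − (-36)·7)| = 2872, so the area is 1436.
Summing gcd(|Δx|,|Δy|) over the edges gives the boundary count: gcd(18,38) + gcd(50,36) + gcd(8,5) + gcd(60,3) = 2+2+1+3 = 8.
By Pick's theorem I = A − B/2 + 1 = 1436 − 8/2 + 1 = 1433.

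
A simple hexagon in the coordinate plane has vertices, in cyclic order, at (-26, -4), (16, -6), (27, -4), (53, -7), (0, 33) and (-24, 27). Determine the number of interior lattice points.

1835

The shoelace formula gives twice the area as |[(-26)·(-6) − 16·(-4)] + [16·(-4) − 27·(-6)] + [27·(-7) − 53·(-4)] + [53·33 − 0·(-7)] + [0·27 − (-24)·33] + [(-24)·(-4) − (-26)·27]| = 3680, so the area is 1840.
The number of boundary lattice points is Σ gcd(|Δx|,|Δy|) = gcd(42,2) + gcd(11,2) + gcd(26,3) + gcd(53,40) + gcd(24,6) + gcd(2,31) = 2+1+1+1+6+1 = 12.
Pick's theorem gives I = A − B/2 + 1 = 1840 − 12/2 + 1 = 1835.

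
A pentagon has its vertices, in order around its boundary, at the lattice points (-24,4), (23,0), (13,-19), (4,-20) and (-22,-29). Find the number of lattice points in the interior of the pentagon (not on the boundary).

1025

The shoelace formula gives twice the area as |[(-24)·0 − 23·4] + [23·(-19) − 13·0] + [13·(-20) − 4·(-19)] + [4·(-29) − (-22)·(-20)] + [(-22)·4 − (-24)·(-29)]| = 2053, so the area is 2053/2.
Summing gcd(|Δx|,|Δy|) over the edges gives the boundary count: gcd(47,4) + gcd(10,19) + gcd(9,1) + gcd(26,9) + gcd(2,33) = 1+1+1+1+1 = 5.
By Pick's theorem A = I + B/2 − 1, so I = 2053/2 − 5/2 + 1 = 1025.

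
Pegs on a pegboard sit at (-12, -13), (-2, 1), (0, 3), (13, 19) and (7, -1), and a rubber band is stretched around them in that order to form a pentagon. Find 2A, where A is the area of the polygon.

332

By the shoelace formula, twice the signed area is |[(-12)·1 − (-2)·(-13)] + [(-2)·3 − 0·1] + [0·19 − 13·3] + [13·(-1) − 7·19] + [7·(-13) − (-12)·(-1)]| = 332, so the area is 166.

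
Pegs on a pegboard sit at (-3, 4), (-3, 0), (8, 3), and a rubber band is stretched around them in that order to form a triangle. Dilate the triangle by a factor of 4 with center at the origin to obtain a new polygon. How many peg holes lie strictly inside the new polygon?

Using the shoelace formula, 2A = |[(-3)·0 − (-3)·4] + [(-3)·3 − 8·0] + [8·4 − (-3)·3]| = 44, so the area is 22.
Along each edge there are gcd(|Δx|,|Δy|)+1 lattice points, so counting each shared vertex once the boundary has gcd(0,4) + gcd(11,3) + gcd(11,1) = 4+1+1 = 6.
Scaling by 4 multiplies the area by 4² = 16 (so the new area is 352) and multiplies the boundary lattice-point count by 4, giving 24.
By Pick's theorem, the interior count of the dilated polygon is 352 − 24/2 + 1 = 341.

341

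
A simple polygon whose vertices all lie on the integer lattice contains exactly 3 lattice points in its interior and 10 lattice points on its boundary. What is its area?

By Pick's theorem, A = I + B/2 − 1 = 3 + 10/2 − 1 = 7.

7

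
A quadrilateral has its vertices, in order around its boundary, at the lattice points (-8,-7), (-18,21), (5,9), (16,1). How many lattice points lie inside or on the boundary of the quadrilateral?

The shoelace formula gives twice the area as |((-8)·21 − (-18)·(-7)) + ((-18)·9 − 5·21) + (5·1 − 16·9) + (16·(-7) − (-8)·1)| = 804, so the area is 402.
Summing gcd(|Δx|,|Δy|) over the edges gives the boundary count: gcd(10,28) + gcd(23,12) + gcd(11,8) + gcd(24,8) = 2+1+1+8 = 12.
Pick's theorem gives I = A − B/2 + 1 = 402 − 12/2 + 1 = 397, so the closed region contains I + B = 397 + 12 = 409 lattice points.

409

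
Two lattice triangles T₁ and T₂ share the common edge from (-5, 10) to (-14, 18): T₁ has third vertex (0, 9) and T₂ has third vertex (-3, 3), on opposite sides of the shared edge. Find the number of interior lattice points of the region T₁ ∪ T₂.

The union is the simple quadrilateral with vertices (-5, 10), (0, 9), (-14, 18), (-3, 3) in order.
By the shoelace formula, twice the signed area is |[(-5)·9 − 0·10] + [0·18 − (-14)·9] + [(-14)·3 − (-3)·18] + [(-3)·10 − (-5)·3]| = 78, so the area is 39.
Along each edge there are gcd(|Δx|,|Δy|)+1 lattice points, so counting each shared vertex once the boundary has gcd(5,1) + gcd(14,9) + gcd(11,15) + gcd(2,7) = 1+1+1+1 = 4.
By Pick's theorem I = A − B/2 + 1 = 39 − 4/2 + 1 = 38.

38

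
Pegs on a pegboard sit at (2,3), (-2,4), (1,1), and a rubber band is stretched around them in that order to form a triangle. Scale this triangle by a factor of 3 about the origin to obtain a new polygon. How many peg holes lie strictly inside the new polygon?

34

The shoelace formula gives twice the area as |[2·4 − (-2)·3] + [(-2)·1 − 1·4] + [1·3 − 2·1]| = 9, so the area is 9/2.
Along each edge there are gcd(|Δx|,|Δy|)+1 lattice points, so counting each shared vertex once the boundary has gcd(4,1) + gcd(3,3) + gcd(1,2) = 1+3+1 = 5.
Scaling by 3 multiplies the area by 3² = 9 (so the new area is 40.5) and multiplies the boundary lattice-point count by 3, giving 15.
By Pick's theorem, the interior count of the dilated polygon is 40.5 − 15/2 + 1 = 34.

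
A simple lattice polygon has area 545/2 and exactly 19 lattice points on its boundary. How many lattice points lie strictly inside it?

Pick's theorem A = I + B/2 − 1 rearranges to I = A − B/2 + 1 = 545/2 − 19/2 + 1 = 264.

264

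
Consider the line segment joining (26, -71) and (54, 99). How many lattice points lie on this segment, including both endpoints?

3

The number of lattice points on a segment between lattice points is gcd(|Δx|,|Δy|) + 1 = gcd(28,170) + 1 = 2 + 1 = 3.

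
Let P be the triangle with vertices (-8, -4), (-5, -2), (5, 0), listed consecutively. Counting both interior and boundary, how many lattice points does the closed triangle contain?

10

By the shoelace formula, twice the signed area is |((-8)·(-2) − (-5)·(-4)) + ((-5)·0 − 5·(-2)) + (5·(-4) − (-8)·0)| = 14, so the area is 7.
The number of boundary lattice points is Σ gcd(|Δx|,|Δy|) = gcd(3,2) + gcd(10,2) + gcd(13,4) = 1+2+1 = 4.
Pick's theorem gives I = A − B/2 + 1 = 7 − 4/2 + 1 = 6, so the closed region contains I + B = 6 + 4 = 10 lattice points.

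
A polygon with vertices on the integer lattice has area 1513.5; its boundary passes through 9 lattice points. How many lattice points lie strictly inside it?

Pick's theorem A = I + B/2 − 1 rearranges to I = A − B/2 + 1 = 1513.5 − 9/2 + 1 = 1510.

1510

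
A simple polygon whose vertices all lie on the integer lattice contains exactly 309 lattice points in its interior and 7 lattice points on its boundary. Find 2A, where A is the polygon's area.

Pick's theorem states A = I + B/2 − 1, so A = 309 + 7/2 − 1 = 623/2.
Hence 2A = 623.

623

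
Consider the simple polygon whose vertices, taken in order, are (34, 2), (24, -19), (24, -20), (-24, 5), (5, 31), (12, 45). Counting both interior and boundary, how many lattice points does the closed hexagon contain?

Using the shoelace formula, 2A = |[34·(-19) − 24·2] + [24·(-20) − 24·(-19)] + [24·5 − (-24)·(-20)] + [(-24)·31 − 5·5] + [5·45 − 12·31] + [12·2 − 34·45]| = 3500, so the area is 1750.
Summing gcd(|Δx|,|Δy|) over the edges gives the boundary count: gcd(10,21) + gcd(0,1) + gcd(48,25) + gcd(29,26) + gcd(7,14) + gcd(22,43) = 1+1+1+1+7+1 = 12.
Pick's theorem gives I = A − B/2 + 1 = 1750 − 12/2 + 1 = 1745, so the closed region contains I + B = 1745 + 12 = 1757 lattice points.

1757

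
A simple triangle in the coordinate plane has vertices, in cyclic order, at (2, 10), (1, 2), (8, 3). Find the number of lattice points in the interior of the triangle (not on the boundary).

27

By the shoelace formula, twice the signed area is |(2·2 − 1·10) + (1·3 − 8·2) + (8·10 − 2·3)| = 55, so the area is 27.5.
Summing gcd(|Δx|,|Δy|) over the edges gives the boundary count: gcd(1,8) + gcd(7,1) + gcd(6,7) = 1+1+1 = 3.
By Pick's theorem A = I + B/2 − 1, so I = 27.5 − 3/2 + 1 = 27.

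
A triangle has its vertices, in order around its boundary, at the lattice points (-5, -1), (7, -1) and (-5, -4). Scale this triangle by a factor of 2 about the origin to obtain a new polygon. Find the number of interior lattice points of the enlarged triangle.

The shoelace formula gives twice the area as |((-5)·(-1) − 7·(-1)) + (7·(-4) − (-5)·(-1)) + ((-5)·(-1) − (-5)·(-4))| = 36, so the area is 18.
Along each edge there are gcd(|Δx|,|Δy|)+1 lattice points, so counting each shared vertex once the boundary has gcd(12,0) + gcd(12,3) + gcd(0,3) = 12+3+3 = 18.
Scaling by 2 multiplies the area by 2² = 4 (so the new area is 72) and multiplies the boundary lattice-point count by 2, giving 36.
By Pick's theorem, the interior count of the dilated polygon is 72 − 36/2 + 1 = 55.

55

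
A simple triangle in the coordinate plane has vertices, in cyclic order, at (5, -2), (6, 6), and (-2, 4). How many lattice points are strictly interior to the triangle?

30

Using the shoelace formula, 2A = |(5·6 − 6·(-2)) + (6·4 − (-2)·6) + ((-2)·(-2) − 5·4)| = 62, so the area is 31.
The number of boundary lattice points is Σ gcd(|Δx|,|Δy|) = gcd(1,8) + gcd(8,2) + gcd(7,6) = 1+2+1 = 4.
Pick's theorem gives I = A − B/2 + 1 = 31 − 4/2 + 1 = 30.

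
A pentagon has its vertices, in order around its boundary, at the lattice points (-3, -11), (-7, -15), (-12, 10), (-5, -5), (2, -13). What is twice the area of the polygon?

By the shoelace formula, twice the signed area is |((-3)·(-15) − (-7)·(-11)) + ((-7)·10 − (-12)·(-15)) + ((-12)·(-5) − (-5)·10) + ((-5)·(-13) − 2·(-5)) + (2·(-11) − (-3)·(-13))| = 158, so the area is 79.

158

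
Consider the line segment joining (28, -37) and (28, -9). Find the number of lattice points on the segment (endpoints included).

The number of lattice points on a segment between lattice points is gcd(|Δx|,|Δy|) + 1 = gcd(0,28) + 1 = 28 + 1 = 29.

29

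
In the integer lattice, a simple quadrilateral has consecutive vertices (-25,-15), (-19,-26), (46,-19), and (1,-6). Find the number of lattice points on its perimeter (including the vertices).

4

Summing gcd(|Δx|,|Δy|) over the edges gives the boundary count: gcd(6,11) + gcd(65,7) + gcd(45,13) + gcd(26,9) = 1+1+1+1 = 4.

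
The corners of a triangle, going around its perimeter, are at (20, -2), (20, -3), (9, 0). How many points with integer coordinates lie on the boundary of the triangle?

The number of boundary lattice points is Σ gcd(|Δx|,|Δy|) = gcd(0,1) + gcd(11,3) + gcd(11,2) = 1+1+1 = 3.

3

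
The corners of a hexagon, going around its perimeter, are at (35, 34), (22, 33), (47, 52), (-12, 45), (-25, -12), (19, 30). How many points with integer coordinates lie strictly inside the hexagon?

By the shoelace formula, twice the signed area is |(35·33 − 22·34) + (22·52 − 47·33) + (47·45 − (-12)·52) + ((-12)·(-12) − (-25)·45) + ((-25)·30 − 19·(-12)) + (19·34 − 35·30)| = 3082, so the area is 1541.
Summing gcd(|Δx|,|Δy|) over the edges gives the boundary count: gcd(13,1) + gcd(25,19) + gcd(59,7) + gcd(13,57) + gcd(44,42) + gcd(16,4) = 1+1+1+1+2+4 = 10.
By Pick's theorem A = I + B/2 − 1, so I = 1541 − 10/2 + 1 = 1537.

1537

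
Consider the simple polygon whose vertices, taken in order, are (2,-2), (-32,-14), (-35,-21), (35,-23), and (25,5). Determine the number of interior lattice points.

By the shoelace formula, twice the signed area is |[2·(-14) − (-32)·(-2)] + [(-32)·(-21) − (-35)·(-14)] + [(-35)·(-23) − 35·(-21)] + [35·5 − 25·(-23)] + [25·(-2) − 2·5]| = 2320, so the area is 1160.
Summing gcd(|Δx|,|Δy|) over the edges gives the boundary count: gcd(34,12) + gcd(3,7) + gcd(70,2) + gcd(10,28) + gcd(23,7) = 2+1+2+2+1 = 8.
Pick's theorem gives I = A − B/2 + 1 = 1160 − 8/2 + 1 = 1157.

1157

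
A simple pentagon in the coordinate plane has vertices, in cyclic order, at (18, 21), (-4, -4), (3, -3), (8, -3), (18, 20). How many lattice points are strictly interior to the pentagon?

138

Using the shoelace formula, 2A = |(18·(-4) − (-4)·21) + ((-4)·(-3) − 3·(-4)) + (3·(-3) − 8·(-3)) + (8·20 − 18·(-3)) + (18·21 − 18·20)| = 283, so the area is 141.5.
Along each edge there are gcd(|Δx|,|Δy|)+1 lattice points, so counting each shared vertex once the boundary has gcd(22,25) + gcd(7,1) + gcd(5,0) + gcd(10,23) + gcd(0,1) = 1+1+5+1+1 = 9.
By Pick's theorem A = I + B/2 − 1, so I = 141.5 − 9/2 + 1 = 138.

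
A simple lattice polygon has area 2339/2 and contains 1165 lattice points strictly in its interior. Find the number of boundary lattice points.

Pick's theorem gives A = I + B/2 − 1, so B = 2(A − I + 1) = 2(2339/2 − 1165 + 1) = 11.

11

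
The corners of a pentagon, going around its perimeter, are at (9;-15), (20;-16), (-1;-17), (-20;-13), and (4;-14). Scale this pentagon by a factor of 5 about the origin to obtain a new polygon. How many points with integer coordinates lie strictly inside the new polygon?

1601

By the shoelace formula, twice the signed area is |(9·(-16) − 20·(-15)) + (20·(-17) − (-1)·(-16)) + ((-1)·(-13) − (-20)·(-17)) + ((-20)·(-14) − 4·(-13)) + (4·(-15) − 9·(-14))| = 129, so the area is 64.5.
The number of boundary lattice points is Σ gcd(|Δx|,|Δy|) = gcd(11,1) + gcd(21,1) + gcd(19,4) + gcd(24,1) + gcd(5,1) = 1+1+1+1+1 = 5.
Scaling by 5 multiplies the area by 5² = 25 (so the new area is 1612.5) and multiplies the boundary lattice-point count by 5, giving 25.
By Pick's theorem, the interior count of the dilated polygon is 1612.5 − 25/2 + 1 = 1601.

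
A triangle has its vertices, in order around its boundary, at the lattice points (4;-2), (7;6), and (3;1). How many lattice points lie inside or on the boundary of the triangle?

11

Using the shoelace formula, 2A = |(4·6 − 7·(-2)) + (7·1 − 3·6) + (3·(-2) − 4·1)| = 17, so the area is 17/2.
Along each edge there are gcd(|Δx|,|Δy|)+1 lattice points, so counting each shared vertex once the boundary has gcd(3,8) + gcd(4,5) + gcd(1,3) = 1+1+1 = 3.
Pick's theorem gives I = A − B/2 + 1 = 17/2 − 3/2 + 1 = 8, so the closed region contains I + B = 8 + 3 = 11 lattice points.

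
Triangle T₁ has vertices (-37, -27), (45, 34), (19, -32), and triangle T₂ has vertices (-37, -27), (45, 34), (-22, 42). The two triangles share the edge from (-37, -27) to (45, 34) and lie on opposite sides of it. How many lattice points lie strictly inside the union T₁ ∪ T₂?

4282

The union is the simple quadrilateral with vertices (-37, -27), (19, -32), (45, 34), (-22, 42) in order.
The shoelace formula gives twice the area as |((-37)·(-32) − 19·(-27)) + (19·34 − 45·(-32)) + (45·42 − (-22)·34) + ((-22)·(-27) − (-37)·42)| = 8569, so the area is 8569/2.
Along each edge there are gcd(|Δx|,|Δy|)+1 lattice points, so counting each shared vertex once the boundary has gcd(56,5) + gcd(26,66) + gcd(67,8) + gcd(15,69) = 1+2+1+3 = 7.
By Pick's theorem I = A − B/2 + 1 = 8569/2 − 7/2 + 1 = 4282.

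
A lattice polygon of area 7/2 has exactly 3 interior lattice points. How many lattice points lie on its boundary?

3

Pick's theorem gives A = I + B/2 − 1, so B = 2(A − I + 1) = 2(7/2 − 3 + 1) = 3.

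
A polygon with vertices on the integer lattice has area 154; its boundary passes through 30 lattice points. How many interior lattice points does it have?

Pick's theorem A = I + B/2 − 1 rearranges to I = A − B/2 + 1 = 154 − 30/2 + 1 = 140.

140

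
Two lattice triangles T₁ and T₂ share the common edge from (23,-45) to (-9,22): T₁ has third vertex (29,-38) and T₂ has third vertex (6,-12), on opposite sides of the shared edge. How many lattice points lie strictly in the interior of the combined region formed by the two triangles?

353

The union is the simple quadrilateral with vertices (23,-45), (29,-38), (-9,22), (6,-12) in order.
Using the shoelace formula, 2A = |(23·(-38) − 29·(-45)) + (29·22 − (-9)·(-38)) + ((-9)·(-12) − 6·22) + (6·(-45) − 23·(-12))| = 709, so the area is 354.5.
Along each edge there are gcd(|Δx|,|Δy|)+1 lattice points, so counting each shared vertex once the boundary has gcd(6,7) + gcd(38,60) + gcd(15,34) + gcd(17,33) = 1+2+1+1 = 5.
By Pick's theorem I = A − B/2 + 1 = 354.5 − 5/2 + 1 = 353.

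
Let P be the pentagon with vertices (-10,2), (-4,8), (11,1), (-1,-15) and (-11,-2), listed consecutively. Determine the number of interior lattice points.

By the shoelace formula, twice the signed area is |((-10)·8 − (-4)·2) + ((-4)·1 − 11·8) + (11·(-15) − (-1)·1) + ((-1)·(-2) − (-11)·(-15)) + ((-11)·2 − (-10)·(-2))| = 533, so the area is 266.5.
Along each edge there are gcd(|Δx|,|Δy|)+1 lattice points, so counting each shared vertex once the boundary has gcd(6,6) + gcd(15,7) + gcd(12,16) + gcd(10,13) + gcd(1,4) = 6+1+4+1+1 = 13.
Pick's theorem gives I = A − B/2 + 1 = 266.5 − 13/2 + 1 = 261.

261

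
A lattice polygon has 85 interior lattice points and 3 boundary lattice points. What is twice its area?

By Pick's theorem, A = I + B/2 − 1 = 85 + 3/2 − 1 = 171/2.
Hence 2A = 171.

171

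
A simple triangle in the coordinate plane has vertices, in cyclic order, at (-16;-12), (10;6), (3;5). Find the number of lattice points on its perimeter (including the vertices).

4

The number of boundary lattice points is Σ gcd(|Δx|,|Δy|) = gcd(26,18) + gcd(7,1) + gcd(19,17) = 2+1+1 = 4.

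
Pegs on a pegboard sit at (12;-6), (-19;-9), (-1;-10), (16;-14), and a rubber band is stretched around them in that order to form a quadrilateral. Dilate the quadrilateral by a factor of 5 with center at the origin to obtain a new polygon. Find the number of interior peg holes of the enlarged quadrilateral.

2546

Using the shoelace formula, 2A = |(12·(-9) − (-19)·(-6)) + ((-19)·(-10) − (-1)·(-9)) + ((-1)·(-14) − 16·(-10)) + (16·(-6) − 12·(-14))| = 205, so the area is 205/2.
Along each edge there are gcd(|Δx|,|Δy|)+1 lattice points, so counting each shared vertex once the boundary has gcd(31,3) + gcd(18,1) + gcd(17,4) + gcd(4,8) = 1+1+1+4 = 7.
Scaling by 5 multiplies the area by 5² = 25 (so the new area is 2562.5) and multiplies the boundary lattice-point count by 5, giving 35.
By Pick's theorem, the interior count of the dilated polygon is 2562.5 − 35/2 + 1 = 2546.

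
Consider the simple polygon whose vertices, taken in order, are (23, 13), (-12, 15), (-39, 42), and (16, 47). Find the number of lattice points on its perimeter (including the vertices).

Along each edge there are gcd(|Δx|,|Δy|)+1 lattice points, so counting each shared vertex once the boundary has gcd(35,2) + gcd(27,27) + gcd(55,5) + gcd(7,34) = 1+27+5+1 = 34.

34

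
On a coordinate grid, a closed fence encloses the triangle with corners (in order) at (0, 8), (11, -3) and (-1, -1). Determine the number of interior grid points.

By the shoelace formula, twice the signed area is |[0·(-3) − 11·8] + [11·(-1) − (-1)·(-3)] + [(-1)·8 − 0·(-1)]| = 110, so the area is 55.
The number of boundary lattice points is Σ gcd(|Δx|,|Δy|) = gcd(11,11) + gcd(12,2) + gcd(1,9) = 11+2+1 = 14.
By Pick's theorem A = I + B/2 − 1, so I = 55 − 14/2 + 1 = 49.

49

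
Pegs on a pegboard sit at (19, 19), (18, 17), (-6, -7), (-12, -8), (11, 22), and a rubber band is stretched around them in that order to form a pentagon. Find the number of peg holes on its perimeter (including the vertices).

28

Along each edge there are gcd(|Δx|,|Δy|)+1 lattice points, so counting each shared vertex once the boundary has gcd(1,2) + gcd(24,24) + gcd(6,1) + gcd(23,30) + gcd(8,3) = 1+24+1+1+1 = 28.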